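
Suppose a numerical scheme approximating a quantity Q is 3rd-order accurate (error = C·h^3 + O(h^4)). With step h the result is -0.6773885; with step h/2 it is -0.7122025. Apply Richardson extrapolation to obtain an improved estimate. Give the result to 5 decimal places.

-0.71718

The leading error scales as h^3; refining by a factor of 2 reduces it by 2^3 = 8.
Extrapolated value = (8·A(h/2) − A(h)) / (8 − 1)
= (8·(-0.7122025) − (-0.6773885)) / 7
= -5.0202315 / 7 = -0.7171759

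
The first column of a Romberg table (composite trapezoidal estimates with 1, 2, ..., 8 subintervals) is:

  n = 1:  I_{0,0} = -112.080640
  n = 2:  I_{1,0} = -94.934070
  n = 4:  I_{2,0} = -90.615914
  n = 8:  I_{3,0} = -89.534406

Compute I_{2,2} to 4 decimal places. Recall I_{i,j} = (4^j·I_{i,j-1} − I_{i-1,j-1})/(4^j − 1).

Richardson extrapolation on the trapezoidal column (denominator 4−1=3):
I_{1,1} = (4·(-94.934070) − (-112.080640)) / 3 = -89.218547
I_{2,1} = -90.615914 + (-90.615914 − (-94.934070))/3 = -89.176529
I_{2,2} = (16·(-89.176529) − (-89.218547)) / 15 = -89.173728
(Column j=1 coincides with Simpson's rule on the same nodes.)

-89.1737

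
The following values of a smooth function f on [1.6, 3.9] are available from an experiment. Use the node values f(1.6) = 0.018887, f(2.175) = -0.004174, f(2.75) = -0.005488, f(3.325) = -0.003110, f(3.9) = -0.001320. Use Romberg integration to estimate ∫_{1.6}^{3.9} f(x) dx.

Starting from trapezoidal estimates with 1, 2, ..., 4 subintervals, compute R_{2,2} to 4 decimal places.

R_{0,0} (trapezoid, 1 panel, h=2.3000): 0.020202
R_{1,0} (trapezoid, 2 panels, h=1.1500): 0.003790
R_{2,0} (trapezoid, 4 panels, h=0.5750): -0.002293
R_{1,1} = 0.003790 + (0.003790 − 0.020202)/3 = -0.001681
R_{2,1} = -0.002293 + (-0.002293 − 0.003790)/3 = -0.004321
R_{2,2} = -0.004321 + (-0.004321 − (-0.001681))/15 = -0.004497

-0.0045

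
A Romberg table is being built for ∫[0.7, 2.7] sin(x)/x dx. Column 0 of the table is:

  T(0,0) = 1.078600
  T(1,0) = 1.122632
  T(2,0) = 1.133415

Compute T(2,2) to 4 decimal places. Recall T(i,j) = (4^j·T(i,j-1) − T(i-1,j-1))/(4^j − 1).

1.1370

T(1,1) = (4·1.122632 − 1.078600) / 3 = 1.137309
T(2,1) = (4·1.133415 − 1.122632) / 3 = 1.137009
T(2,2) = (16·1.137009 − 1.137309) / 15 = 1.136989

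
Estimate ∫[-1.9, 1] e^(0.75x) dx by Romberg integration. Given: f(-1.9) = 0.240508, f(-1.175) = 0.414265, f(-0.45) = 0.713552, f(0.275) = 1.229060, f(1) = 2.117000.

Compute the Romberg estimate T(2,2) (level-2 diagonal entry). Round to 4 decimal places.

T(0,0) (trapezoid, 1 panel, h=2.9000): 3.418387
T(1,0) (trapezoid, 2 panels, h=1.4500): 2.743844
T(2,0) (trapezoid, 4 panels, h=0.7250): 2.563332
T(1,1) = 2.743844 + (2.743844 − 3.418387)/3 = 2.518996
T(2,1) = 2.563332 + (2.563332 − 2.743844)/3 = 2.503161
T(2,2) = 2.503161 + (2.503161 − 2.518996)/15 = 2.502105

2.5021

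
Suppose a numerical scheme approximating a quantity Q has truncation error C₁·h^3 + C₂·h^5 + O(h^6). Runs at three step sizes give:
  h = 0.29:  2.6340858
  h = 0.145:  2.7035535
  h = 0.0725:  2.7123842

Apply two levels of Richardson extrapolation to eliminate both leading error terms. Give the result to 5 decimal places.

2.71365

First eliminate the h^3 term (factor 2^3 = 8):
  B₁ = (8·2.7035535 − 2.6340858)/7 = 2.7134775
  B₂ = (8·2.7123842 − 2.7035535)/7 = 2.7136457
Then eliminate the h^5 term (factor 2^5 = 32):
  (32·2.7136457 − 2.7134775)/31 = 2.7136511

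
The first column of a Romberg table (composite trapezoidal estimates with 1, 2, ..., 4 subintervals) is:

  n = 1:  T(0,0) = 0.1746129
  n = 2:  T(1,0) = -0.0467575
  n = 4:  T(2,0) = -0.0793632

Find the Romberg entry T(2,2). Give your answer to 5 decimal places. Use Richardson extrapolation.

-0.08821

Richardson extrapolation on the trapezoidal column (denominator 4−1=3):
T(1,1) = (4·(-0.0467575) − 0.1746129) / 3 = -0.1205476
T(2,1) = (4·(-0.0793632) − (-0.0467575)) / 3 = -0.0902318
T(2,2) = -0.0902318 + (-0.0902318 − (-0.1205476))/15 = -0.0882107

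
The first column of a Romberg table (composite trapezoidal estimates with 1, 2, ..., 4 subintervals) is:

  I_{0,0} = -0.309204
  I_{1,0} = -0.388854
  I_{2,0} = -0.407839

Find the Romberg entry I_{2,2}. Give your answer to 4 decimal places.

-0.4141

Richardson extrapolation on the trapezoidal column (denominator 4−1=3):
I_{1,1} = -0.388854 + (-0.388854 − (-0.309204))/3 = -0.415404
I_{2,1} = (4·(-0.407839) − (-0.388854)) / 3 = -0.414167
I_{2,2} = -0.414167 + (-0.414167 − (-0.415404))/15 = -0.414085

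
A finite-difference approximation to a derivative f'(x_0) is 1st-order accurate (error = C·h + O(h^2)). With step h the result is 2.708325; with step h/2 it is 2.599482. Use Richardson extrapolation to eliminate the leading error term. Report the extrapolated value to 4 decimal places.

The leading error scales as h; refining by a factor of 2 reduces it by 2^1 = 2.
Extrapolated value = (2·A(h/2) − A(h)) / (2 − 1)
= (2·2.599482 − 2.708325) / 1
= 2.490639 / 1 = 2.490639

2.4906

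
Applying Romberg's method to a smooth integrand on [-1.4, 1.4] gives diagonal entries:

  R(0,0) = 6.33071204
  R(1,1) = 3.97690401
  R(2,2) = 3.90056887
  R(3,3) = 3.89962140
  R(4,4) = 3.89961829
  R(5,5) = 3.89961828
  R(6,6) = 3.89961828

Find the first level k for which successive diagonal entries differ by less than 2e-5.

|R(1,1) − R(0,0)| = 2.35380803 ≥ 2e-5
|R(2,2) − R(1,1)| = 0.07633514 ≥ 2e-5
|R(3,3) − R(2,2)| = 0.00094747 ≥ 2e-5
|R(4,4) − R(3,3)| = 0.00000311 < 2e-5

k = 4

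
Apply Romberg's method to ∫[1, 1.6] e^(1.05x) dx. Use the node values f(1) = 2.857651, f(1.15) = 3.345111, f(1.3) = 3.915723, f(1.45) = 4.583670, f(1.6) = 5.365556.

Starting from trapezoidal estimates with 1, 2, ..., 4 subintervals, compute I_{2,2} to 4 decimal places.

I_{0,0} (trapezoid, 1 panel, h=0.6000): 2.466962
I_{1,0} (trapezoid, 2 panels, h=0.3000): 2.408198
I_{2,0} (trapezoid, 4 panels, h=0.1500): 2.393416
I_{1,1} = 2.408198 + (2.408198 − 2.466962)/3 = 2.388610
I_{2,1} = 2.393416 + (2.393416 − 2.408198)/3 = 2.388489
I_{2,2} = 2.388489 + (2.388489 − 2.388610)/15 = 2.388481

2.3885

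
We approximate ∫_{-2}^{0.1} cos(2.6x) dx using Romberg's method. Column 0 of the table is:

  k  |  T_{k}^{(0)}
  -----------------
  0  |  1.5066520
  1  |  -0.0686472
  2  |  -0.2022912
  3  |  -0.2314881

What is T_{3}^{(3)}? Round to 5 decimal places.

Richardson extrapolation on the trapezoidal column (denominator 4−1=3):
T_{1}^{(1)} = -0.0686472 + (-0.0686472 − 1.5066520)/3 = -0.5937469
T_{2}^{(1)} = (4·(-0.2022912) − (-0.0686472)) / 3 = -0.2468392
T_{3}^{(1)} = (4·(-0.2314881) − (-0.2022912)) / 3 = -0.2412204
T_{2}^{(2)} = (16·(-0.2468392) − (-0.5937469)) / 15 = -0.2237120
T_{3}^{(2)} = (16·(-0.2412204) − (-0.2468392)) / 15 = -0.2408458
T_{3}^{(3)} = -0.2408458 + (-0.2408458 − (-0.2237120))/63 = -0.2411178

-0.24112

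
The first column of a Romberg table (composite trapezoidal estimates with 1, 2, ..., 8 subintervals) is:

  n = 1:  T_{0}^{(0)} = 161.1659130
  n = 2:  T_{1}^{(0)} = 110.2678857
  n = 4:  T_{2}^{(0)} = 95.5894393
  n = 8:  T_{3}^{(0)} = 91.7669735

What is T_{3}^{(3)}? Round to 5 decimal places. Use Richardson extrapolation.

90.47854

Richardson extrapolation on the trapezoidal column (denominator 4−1=3):
T_{1}^{(1)} = 110.2678857 + (110.2678857 − 161.1659130)/3 = 93.3018766
T_{2}^{(1)} = 95.5894393 + (95.5894393 − 110.2678857)/3 = 90.6966238
T_{3}^{(1)} = (4·91.7669735 − 95.5894393) / 3 = 90.4928182
T_{2}^{(2)} = (16·90.6966238 − 93.3018766) / 15 = 90.5229403
T_{3}^{(2)} = (16·90.4928182 − 90.6966238) / 15 = 90.4792312
T_{3}^{(3)} = 90.4792312 + (90.4792312 − 90.5229403)/63 = 90.4785374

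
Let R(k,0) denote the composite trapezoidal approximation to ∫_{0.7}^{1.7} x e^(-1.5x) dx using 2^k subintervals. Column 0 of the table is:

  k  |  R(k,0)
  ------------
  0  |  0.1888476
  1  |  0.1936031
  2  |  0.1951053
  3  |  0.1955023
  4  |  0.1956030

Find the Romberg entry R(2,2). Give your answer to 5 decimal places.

R(1,1) = (4·0.1936031 − 0.1888476) / 3 = 0.1951883
R(2,1) = (4·0.1951053 − 0.1936031) / 3 = 0.1956060
R(2,2) = 0.1956060 + (0.1956060 − 0.1951883)/15 = 0.1956338
(Column j=1 coincides with Simpson's rule on the same nodes.)

0.19563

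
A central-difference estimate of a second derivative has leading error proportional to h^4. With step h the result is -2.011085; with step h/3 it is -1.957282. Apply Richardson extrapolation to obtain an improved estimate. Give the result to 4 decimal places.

-1.9566

The leading error scales as h^4; refining by a factor of 3 reduces it by 3^4 = 81.
Extrapolated value = (81·A(h/3) − A(h)) / (81 − 1)
= (81·(-1.957282) − (-2.011085)) / 80
= -156.528757 / 80 = -1.956609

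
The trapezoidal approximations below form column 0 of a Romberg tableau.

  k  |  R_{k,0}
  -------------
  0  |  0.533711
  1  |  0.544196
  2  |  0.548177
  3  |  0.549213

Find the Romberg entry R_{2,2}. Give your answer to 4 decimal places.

Richardson extrapolation on the trapezoidal column (denominator 4−1=3):
R_{1,1} = 0.544196 + (0.544196 − 0.533711)/3 = 0.547691
R_{2,1} = (4·0.548177 − 0.544196) / 3 = 0.549504
R_{2,2} = 0.549504 + (0.549504 − 0.547691)/15 = 0.549625
(Column j=1 coincides with Simpson's rule on the same nodes.)

0.5496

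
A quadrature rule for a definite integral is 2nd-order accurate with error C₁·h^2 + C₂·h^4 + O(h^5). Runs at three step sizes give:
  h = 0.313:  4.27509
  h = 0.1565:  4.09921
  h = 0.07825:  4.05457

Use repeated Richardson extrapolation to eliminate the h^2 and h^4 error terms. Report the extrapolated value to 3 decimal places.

4.040

First eliminate the h^2 term (factor 2^2 = 4):
  B₁ = (4·4.09921 − 4.27509)/3 = 4.04058
  B₂ = (4·4.05457 − 4.09921)/3 = 4.03969
Then eliminate the h^4 term (factor 2^4 = 16):
  (16·4.03969 − 4.04058)/15 = 4.03963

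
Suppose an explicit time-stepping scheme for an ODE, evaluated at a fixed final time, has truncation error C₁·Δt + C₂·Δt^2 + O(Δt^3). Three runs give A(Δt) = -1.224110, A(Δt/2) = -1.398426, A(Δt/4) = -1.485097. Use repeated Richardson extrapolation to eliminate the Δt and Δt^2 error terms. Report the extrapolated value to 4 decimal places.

First eliminate the Δt term (factor 2^1 = 2):
  B₁ = (2·(-1.398426) − (-1.224110))/1 = -1.572742
  B₂ = (2·(-1.485097) − (-1.398426))/1 = -1.571768
Then eliminate the Δt^2 term (factor 2^2 = 4):
  (4·(-1.571768) − (-1.572742))/3 = -1.571443

-1.5714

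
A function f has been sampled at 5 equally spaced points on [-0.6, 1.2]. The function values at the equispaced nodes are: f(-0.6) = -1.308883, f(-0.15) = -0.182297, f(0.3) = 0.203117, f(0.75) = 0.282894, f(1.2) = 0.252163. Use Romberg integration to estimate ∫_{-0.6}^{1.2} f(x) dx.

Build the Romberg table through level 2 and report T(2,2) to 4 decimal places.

T(0,0) (trapezoid, 1 panel, h=1.8000): -0.951048
T(1,0) (trapezoid, 2 panels, h=0.9000): -0.292719
T(2,0) (trapezoid, 4 panels, h=0.4500): -0.101091
T(1,1) = -0.292719 + (-0.292719 − (-0.951048))/3 = -0.073276
T(2,1) = -0.101091 + (-0.101091 − (-0.292719))/3 = -0.037215
T(2,2) = -0.037215 + (-0.037215 − (-0.073276))/15 = -0.034811

-0.0348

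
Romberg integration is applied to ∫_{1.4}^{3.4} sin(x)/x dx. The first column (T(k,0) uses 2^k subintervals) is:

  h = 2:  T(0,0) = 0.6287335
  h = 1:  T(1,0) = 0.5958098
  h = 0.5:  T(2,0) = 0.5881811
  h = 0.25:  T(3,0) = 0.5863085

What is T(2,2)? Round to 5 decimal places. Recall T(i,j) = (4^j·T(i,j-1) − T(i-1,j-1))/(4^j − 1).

0.58569

T(1,1) = (4·0.5958098 − 0.6287335) / 3 = 0.5848352
T(2,1) = (4·0.5881811 − 0.5958098) / 3 = 0.5856382
T(2,2) = 0.5856382 + (0.5856382 − 0.5848352)/15 = 0.5856917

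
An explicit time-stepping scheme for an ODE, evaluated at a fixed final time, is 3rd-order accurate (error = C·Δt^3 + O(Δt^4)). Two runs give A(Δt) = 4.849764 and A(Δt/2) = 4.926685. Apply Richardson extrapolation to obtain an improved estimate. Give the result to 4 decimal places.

Extrapolated value = (8·A(Δt/2) − A(Δt)) / (8 − 1)
= (8·4.926685 − 4.849764) / 7
= 34.563716 / 7 = 4.937674

4.9377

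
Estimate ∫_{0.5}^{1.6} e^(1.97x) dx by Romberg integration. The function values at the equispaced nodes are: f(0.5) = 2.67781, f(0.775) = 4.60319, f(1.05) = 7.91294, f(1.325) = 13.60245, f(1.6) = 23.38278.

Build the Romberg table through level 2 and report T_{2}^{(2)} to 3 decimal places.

10.511

T_{0}^{(0)} (trapezoid, 1 panel, h=1.1000): 14.33332
T_{1}^{(0)} (trapezoid, 2 panels, h=0.5500): 11.51878
T_{2}^{(0)} (trapezoid, 4 panels, h=0.2750): 10.76594
T_{1}^{(1)} = 11.51878 + (11.51878 − 14.33332)/3 = 10.58060
T_{2}^{(1)} = 10.76594 + (10.76594 − 11.51878)/3 = 10.51499
T_{2}^{(2)} = 10.51499 + (10.51499 − 10.58060)/15 = 10.51062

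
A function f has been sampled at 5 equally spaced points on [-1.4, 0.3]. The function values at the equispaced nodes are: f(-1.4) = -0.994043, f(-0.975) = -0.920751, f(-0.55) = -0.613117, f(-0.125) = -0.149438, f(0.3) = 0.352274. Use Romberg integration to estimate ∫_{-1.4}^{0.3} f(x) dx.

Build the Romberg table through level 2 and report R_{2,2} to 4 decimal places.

R_{0,0} (trapezoid, 1 panel, h=1.7000): -0.545504
R_{1,0} (trapezoid, 2 panels, h=0.8500): -0.793901
R_{2,0} (trapezoid, 4 panels, h=0.4250): -0.851781
R_{1,1} = -0.793901 + (-0.793901 − (-0.545504))/3 = -0.876700
R_{2,1} = -0.851781 + (-0.851781 − (-0.793901))/3 = -0.871074
R_{2,2} = -0.871074 + (-0.871074 − (-0.876700))/15 = -0.870699

-0.8707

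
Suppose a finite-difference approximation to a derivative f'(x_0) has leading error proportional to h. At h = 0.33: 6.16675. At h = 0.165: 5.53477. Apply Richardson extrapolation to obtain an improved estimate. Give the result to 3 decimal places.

Extrapolated value = (2·A(h/2) − A(h)) / (2 − 1)
= (2·5.53477 − 6.16675) / 1
= 4.90279 / 1 = 4.90279

4.903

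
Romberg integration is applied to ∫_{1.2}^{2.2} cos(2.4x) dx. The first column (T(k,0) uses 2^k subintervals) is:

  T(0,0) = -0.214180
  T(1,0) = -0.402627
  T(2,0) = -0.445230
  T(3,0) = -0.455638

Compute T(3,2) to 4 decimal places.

T(2,1) = (4·(-0.445230) − (-0.402627)) / 3 = -0.459431
T(3,1) = (4·(-0.455638) − (-0.445230)) / 3 = -0.459107
T(3,2) = -0.459107 + (-0.459107 − (-0.459431))/15 = -0.459085

-0.4591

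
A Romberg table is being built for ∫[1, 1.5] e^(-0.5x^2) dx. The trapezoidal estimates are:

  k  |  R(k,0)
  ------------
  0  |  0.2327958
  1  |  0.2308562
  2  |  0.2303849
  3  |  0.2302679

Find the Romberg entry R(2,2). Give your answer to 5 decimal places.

0.23023

R(1,1) = 0.2308562 + (0.2308562 − 0.2327958)/3 = 0.2302097
R(2,1) = 0.2303849 + (0.2303849 − 0.2308562)/3 = 0.2302278
R(2,2) = (16·0.2302278 − 0.2302097) / 15 = 0.2302290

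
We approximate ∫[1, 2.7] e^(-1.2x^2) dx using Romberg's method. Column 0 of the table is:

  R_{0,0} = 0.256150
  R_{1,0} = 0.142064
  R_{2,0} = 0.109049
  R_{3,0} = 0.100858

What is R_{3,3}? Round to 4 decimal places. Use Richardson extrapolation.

R_{1,1} = (4·0.142064 − 0.256150) / 3 = 0.104035
R_{2,1} = 0.109049 + (0.109049 − 0.142064)/3 = 0.098044
R_{3,1} = 0.100858 + (0.100858 − 0.109049)/3 = 0.098128
R_{2,2} = 0.098044 + (0.098044 − 0.104035)/15 = 0.097645
R_{3,2} = (16·0.098128 − 0.098044) / 15 = 0.098134
R_{3,3} = 0.098134 + (0.098134 − 0.097645)/63 = 0.098142
(Column j=1 coincides with Simpson's rule on the same nodes.)

0.0981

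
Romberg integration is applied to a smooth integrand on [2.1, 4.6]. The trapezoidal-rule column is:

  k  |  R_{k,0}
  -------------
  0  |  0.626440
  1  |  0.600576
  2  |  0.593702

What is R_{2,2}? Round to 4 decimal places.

0.5914

Richardson extrapolation on the trapezoidal column (denominator 4−1=3):
R_{1,1} = (4·0.600576 − 0.626440) / 3 = 0.591955
R_{2,1} = (4·0.593702 − 0.600576) / 3 = 0.591411
R_{2,2} = (16·0.591411 − 0.591955) / 15 = 0.591375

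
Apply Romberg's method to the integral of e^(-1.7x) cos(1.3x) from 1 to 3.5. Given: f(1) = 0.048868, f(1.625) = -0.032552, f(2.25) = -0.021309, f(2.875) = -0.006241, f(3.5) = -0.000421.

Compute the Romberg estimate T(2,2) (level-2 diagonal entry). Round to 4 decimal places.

-0.0322

T(0,0) (trapezoid, 1 panel, h=2.5000): 0.060559
T(1,0) (trapezoid, 2 panels, h=1.2500): 0.003643
T(2,0) (trapezoid, 4 panels, h=0.6250): -0.022424
T(1,1) = 0.003643 + (0.003643 − 0.060559)/3 = -0.015329
T(2,1) = -0.022424 + (-0.022424 − 0.003643)/3 = -0.031113
T(2,2) = -0.031113 + (-0.031113 − (-0.015329))/15 = -0.032165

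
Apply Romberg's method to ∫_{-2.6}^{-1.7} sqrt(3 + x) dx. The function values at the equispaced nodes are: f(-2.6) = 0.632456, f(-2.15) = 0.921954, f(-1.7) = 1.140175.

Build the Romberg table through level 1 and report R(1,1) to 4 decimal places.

R(0,0) (trapezoid, 1 panel, h=0.9000): 0.797684
R(1,0) (trapezoid, 2 panels, h=0.4500): 0.813721
R(1,1) = 0.813721 + (0.813721 − 0.797684)/3 = 0.819067

0.8191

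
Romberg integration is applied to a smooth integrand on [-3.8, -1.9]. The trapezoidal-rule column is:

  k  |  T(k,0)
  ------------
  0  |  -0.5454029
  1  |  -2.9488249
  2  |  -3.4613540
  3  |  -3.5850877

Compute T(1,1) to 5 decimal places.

Richardson extrapolation on the trapezoidal column (denominator 4−1=3):
T(1,1) = -2.9488249 + (-2.9488249 − (-0.5454029))/3 = -3.7499656

-3.74997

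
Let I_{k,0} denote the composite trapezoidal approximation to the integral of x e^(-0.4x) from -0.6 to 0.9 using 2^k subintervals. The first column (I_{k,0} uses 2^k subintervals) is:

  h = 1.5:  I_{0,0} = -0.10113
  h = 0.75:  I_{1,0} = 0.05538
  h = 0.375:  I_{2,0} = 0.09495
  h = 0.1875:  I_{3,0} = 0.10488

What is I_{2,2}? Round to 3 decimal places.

Richardson extrapolation on the trapezoidal column (denominator 4−1=3):
I_{1,1} = (4·0.05538 − (-0.10113)) / 3 = 0.10755
I_{2,1} = 0.09495 + (0.09495 − 0.05538)/3 = 0.10814
I_{2,2} = (16·0.10814 − 0.10755) / 15 = 0.10818
(Column j=1 coincides with Simpson's rule on the same nodes.)

0.108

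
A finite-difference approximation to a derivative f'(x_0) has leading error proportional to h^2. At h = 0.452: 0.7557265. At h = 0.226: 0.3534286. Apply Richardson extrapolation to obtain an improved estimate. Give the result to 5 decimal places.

The leading error scales as h^2; refining by a factor of 2 reduces it by 2^2 = 4.
Extrapolated value = (4·A(h/2) − A(h)) / (4 − 1)
= (4·0.3534286 − 0.7557265) / 3
= 0.6579879 / 3 = 0.2193293

0.21933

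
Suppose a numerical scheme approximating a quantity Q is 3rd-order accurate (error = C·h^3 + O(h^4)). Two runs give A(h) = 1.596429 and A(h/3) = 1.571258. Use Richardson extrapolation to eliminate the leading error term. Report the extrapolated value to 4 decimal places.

Extrapolated value = (27·A(h/3) − A(h)) / (27 − 1)
= (27·1.571258 − 1.596429) / 26
= 40.827537 / 26 = 1.570290

1.5703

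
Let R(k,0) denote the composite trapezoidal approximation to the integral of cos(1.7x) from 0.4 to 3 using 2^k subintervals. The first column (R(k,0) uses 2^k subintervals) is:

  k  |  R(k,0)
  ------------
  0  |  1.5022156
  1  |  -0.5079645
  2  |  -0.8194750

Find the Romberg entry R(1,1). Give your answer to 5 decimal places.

-1.17802

R(1,1) = -0.5079645 + (-0.5079645 − 1.5022156)/3 = -1.1780245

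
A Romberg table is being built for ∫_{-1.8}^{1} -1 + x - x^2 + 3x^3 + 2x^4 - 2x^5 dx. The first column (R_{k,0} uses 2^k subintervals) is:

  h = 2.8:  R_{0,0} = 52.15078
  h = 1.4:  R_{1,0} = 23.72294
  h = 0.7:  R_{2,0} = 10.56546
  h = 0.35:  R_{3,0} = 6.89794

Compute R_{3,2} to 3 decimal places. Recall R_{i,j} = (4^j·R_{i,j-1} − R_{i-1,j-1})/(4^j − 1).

5.642

Richardson extrapolation on the trapezoidal column (denominator 4−1=3):
R_{2,1} = (4·10.56546 − 23.72294) / 3 = 6.17963
R_{3,1} = (4·6.89794 − 10.56546) / 3 = 5.67543
R_{3,2} = 5.67543 + (5.67543 − 6.17963)/15 = 5.64182
(Column j=1 coincides with Simpson's rule on the same nodes.)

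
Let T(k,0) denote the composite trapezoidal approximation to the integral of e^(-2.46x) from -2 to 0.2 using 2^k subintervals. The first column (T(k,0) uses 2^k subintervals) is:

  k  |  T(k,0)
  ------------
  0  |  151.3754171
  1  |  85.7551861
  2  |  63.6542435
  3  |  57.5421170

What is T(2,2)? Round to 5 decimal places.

55.78096

Richardson extrapolation on the trapezoidal column (denominator 4−1=3):
T(1,1) = (4·85.7551861 − 151.3754171) / 3 = 63.8817758
T(2,1) = (4·63.6542435 − 85.7551861) / 3 = 56.2872626
T(2,2) = (16·56.2872626 − 63.8817758) / 15 = 55.7809617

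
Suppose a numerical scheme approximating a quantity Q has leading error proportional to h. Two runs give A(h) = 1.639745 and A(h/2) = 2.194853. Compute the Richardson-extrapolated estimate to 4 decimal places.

2.7500

The leading error scales as h; refining by a factor of 2 reduces it by 2^1 = 2.
Extrapolated value = (2·A(h/2) − A(h)) / (2 − 1)
= (2·2.194853 − 1.639745) / 1
= 2.749961 / 1 = 2.749961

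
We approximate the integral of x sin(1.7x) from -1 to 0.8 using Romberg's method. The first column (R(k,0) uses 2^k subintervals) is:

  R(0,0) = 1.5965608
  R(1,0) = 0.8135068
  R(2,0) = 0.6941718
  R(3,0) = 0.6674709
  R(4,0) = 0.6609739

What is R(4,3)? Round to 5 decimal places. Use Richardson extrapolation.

Richardson extrapolation on the trapezoidal column (denominator 4−1=3):
R(2,1) = (4·0.6941718 − 0.8135068) / 3 = 0.6543935
R(3,1) = 0.6674709 + (0.6674709 − 0.6941718)/3 = 0.6585706
R(4,1) = (4·0.6609739 − 0.6674709) / 3 = 0.6588082
R(3,2) = 0.6585706 + (0.6585706 − 0.6543935)/15 = 0.6588491
R(4,2) = 0.6588082 + (0.6588082 − 0.6585706)/15 = 0.6588240
R(4,3) = (64·0.6588240 − 0.6588491) / 63 = 0.6588236

0.65882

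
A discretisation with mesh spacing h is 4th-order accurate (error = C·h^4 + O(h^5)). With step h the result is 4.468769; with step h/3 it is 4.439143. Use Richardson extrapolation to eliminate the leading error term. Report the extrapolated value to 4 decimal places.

4.4388

The leading error scales as h^4; refining by a factor of 3 reduces it by 3^4 = 81.
Extrapolated value = (81·A(h/3) − A(h)) / (81 − 1)
= (81·4.439143 − 4.468769) / 80
= 355.101814 / 80 = 4.438773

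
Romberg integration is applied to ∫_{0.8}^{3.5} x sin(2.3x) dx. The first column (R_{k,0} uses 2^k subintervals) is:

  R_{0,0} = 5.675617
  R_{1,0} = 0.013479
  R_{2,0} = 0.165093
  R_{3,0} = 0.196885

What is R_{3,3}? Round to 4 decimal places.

Richardson extrapolation on the trapezoidal column (denominator 4−1=3):
R_{1,1} = 0.013479 + (0.013479 − 5.675617)/3 = -1.873900
R_{2,1} = 0.165093 + (0.165093 − 0.013479)/3 = 0.215631
R_{3,1} = 0.196885 + (0.196885 − 0.165093)/3 = 0.207482
R_{2,2} = 0.215631 + (0.215631 − (-1.873900))/15 = 0.354933
R_{3,2} = 0.207482 + (0.207482 − 0.215631)/15 = 0.206939
R_{3,3} = (64·0.206939 − 0.354933) / 63 = 0.204590

0.2046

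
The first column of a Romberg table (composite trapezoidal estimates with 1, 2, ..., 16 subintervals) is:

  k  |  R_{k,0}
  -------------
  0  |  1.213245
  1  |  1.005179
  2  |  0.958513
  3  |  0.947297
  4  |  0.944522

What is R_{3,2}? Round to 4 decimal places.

Richardson extrapolation on the trapezoidal column (denominator 4−1=3):
R_{2,1} = 0.958513 + (0.958513 − 1.005179)/3 = 0.942958
R_{3,1} = 0.947297 + (0.947297 − 0.958513)/3 = 0.943558
R_{3,2} = 0.943558 + (0.943558 − 0.942958)/15 = 0.943598

0.9436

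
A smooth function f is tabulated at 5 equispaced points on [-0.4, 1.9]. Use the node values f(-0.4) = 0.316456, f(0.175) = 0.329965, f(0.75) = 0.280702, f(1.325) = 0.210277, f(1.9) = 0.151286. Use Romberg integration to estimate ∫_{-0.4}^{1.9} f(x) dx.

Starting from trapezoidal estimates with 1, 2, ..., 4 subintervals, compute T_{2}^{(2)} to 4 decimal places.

T_{0}^{(0)} (trapezoid, 1 panel, h=2.3000): 0.537903
T_{1}^{(0)} (trapezoid, 2 panels, h=1.1500): 0.591759
T_{2}^{(0)} (trapezoid, 4 panels, h=0.5750): 0.606519
T_{1}^{(1)} = 0.591759 + (0.591759 − 0.537903)/3 = 0.609711
T_{2}^{(1)} = 0.606519 + (0.606519 − 0.591759)/3 = 0.611439
T_{2}^{(2)} = 0.611439 + (0.611439 − 0.609711)/15 = 0.611554

0.6116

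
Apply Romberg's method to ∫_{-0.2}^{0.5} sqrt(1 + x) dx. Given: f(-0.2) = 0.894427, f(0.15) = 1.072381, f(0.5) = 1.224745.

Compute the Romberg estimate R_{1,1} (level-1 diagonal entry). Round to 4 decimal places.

0.7477

R_{0,0} (trapezoid, 1 panel, h=0.7000): 0.741710
R_{1,0} (trapezoid, 2 panels, h=0.3500): 0.746188
R_{1,1} = 0.746188 + (0.746188 − 0.741710)/3 = 0.747681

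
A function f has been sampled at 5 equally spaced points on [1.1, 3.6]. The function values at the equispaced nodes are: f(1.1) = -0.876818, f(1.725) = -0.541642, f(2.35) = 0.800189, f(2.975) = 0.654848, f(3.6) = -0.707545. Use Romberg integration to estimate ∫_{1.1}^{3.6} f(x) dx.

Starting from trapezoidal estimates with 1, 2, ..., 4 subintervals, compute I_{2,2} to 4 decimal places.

0.0593

I_{0,0} (trapezoid, 1 panel, h=2.5000): -1.980454
I_{1,0} (trapezoid, 2 panels, h=1.2500): 0.010009
I_{2,0} (trapezoid, 4 panels, h=0.6250): 0.075758
I_{1,1} = 0.010009 + (0.010009 − (-1.980454))/3 = 0.673497
I_{2,1} = 0.075758 + (0.075758 − 0.010009)/3 = 0.097674
I_{2,2} = 0.097674 + (0.097674 − 0.673497)/15 = 0.059286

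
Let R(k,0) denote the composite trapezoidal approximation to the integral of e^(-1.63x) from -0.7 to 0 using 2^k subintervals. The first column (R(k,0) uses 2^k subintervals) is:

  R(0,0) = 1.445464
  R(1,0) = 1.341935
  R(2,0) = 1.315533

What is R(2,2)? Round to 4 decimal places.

R(1,1) = (4·1.341935 − 1.445464) / 3 = 1.307425
R(2,1) = (4·1.315533 − 1.341935) / 3 = 1.306732
R(2,2) = 1.306732 + (1.306732 − 1.307425)/15 = 1.306686

1.3067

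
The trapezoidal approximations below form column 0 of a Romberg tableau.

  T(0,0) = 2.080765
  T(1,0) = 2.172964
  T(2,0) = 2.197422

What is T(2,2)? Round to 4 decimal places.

2.2057

T(1,1) = (4·2.172964 − 2.080765) / 3 = 2.203697
T(2,1) = 2.197422 + (2.197422 − 2.172964)/3 = 2.205575
T(2,2) = 2.205575 + (2.205575 − 2.203697)/15 = 2.205700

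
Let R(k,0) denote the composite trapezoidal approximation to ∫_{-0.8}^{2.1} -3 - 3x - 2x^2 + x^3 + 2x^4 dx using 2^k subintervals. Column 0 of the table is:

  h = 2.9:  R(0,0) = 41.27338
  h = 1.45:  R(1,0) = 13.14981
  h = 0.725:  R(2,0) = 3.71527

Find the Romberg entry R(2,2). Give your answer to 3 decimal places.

0.357

R(1,1) = (4·13.14981 − 41.27338) / 3 = 3.77529
R(2,1) = 3.71527 + (3.71527 − 13.14981)/3 = 0.57042
R(2,2) = (16·0.57042 − 3.77529) / 15 = 0.35676
(Column j=1 coincides with Simpson's rule on the same nodes.)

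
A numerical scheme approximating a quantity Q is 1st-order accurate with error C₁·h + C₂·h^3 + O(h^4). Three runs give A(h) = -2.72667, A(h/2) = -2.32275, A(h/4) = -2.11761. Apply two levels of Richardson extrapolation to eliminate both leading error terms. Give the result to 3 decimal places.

First eliminate the h term (factor 2^1 = 2):
  B₁ = (2·(-2.32275) − (-2.72667))/1 = -1.91883
  B₂ = (2·(-2.11761) − (-2.32275))/1 = -1.91247
Then eliminate the h^3 term (factor 2^3 = 8):
  (8·(-1.91247) − (-1.91883))/7 = -1.91156

-1.912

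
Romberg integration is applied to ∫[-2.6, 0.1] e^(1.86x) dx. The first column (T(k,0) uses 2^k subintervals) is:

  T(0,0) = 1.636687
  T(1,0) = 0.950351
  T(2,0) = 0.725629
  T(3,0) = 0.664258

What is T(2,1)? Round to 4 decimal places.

T(2,1) = 0.725629 + (0.725629 − 0.950351)/3 = 0.650722

0.6507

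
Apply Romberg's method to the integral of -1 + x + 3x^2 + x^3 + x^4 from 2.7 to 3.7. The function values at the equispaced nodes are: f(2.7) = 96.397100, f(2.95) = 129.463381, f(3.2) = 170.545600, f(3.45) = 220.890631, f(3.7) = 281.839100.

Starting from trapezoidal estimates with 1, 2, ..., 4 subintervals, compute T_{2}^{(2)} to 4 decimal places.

T_{0}^{(0)} (trapezoid, 1 panel, h=1.0000): 189.118100
T_{1}^{(0)} (trapezoid, 2 panels, h=0.5000): 179.831850
T_{2}^{(0)} (trapezoid, 4 panels, h=0.2500): 177.504428
T_{1}^{(1)} = 179.831850 + (179.831850 − 189.118100)/3 = 176.736433
T_{2}^{(1)} = 177.504428 + (177.504428 − 179.831850)/3 = 176.728621
T_{2}^{(2)} = 176.728621 + (176.728621 − 176.736433)/15 = 176.728100

176.7281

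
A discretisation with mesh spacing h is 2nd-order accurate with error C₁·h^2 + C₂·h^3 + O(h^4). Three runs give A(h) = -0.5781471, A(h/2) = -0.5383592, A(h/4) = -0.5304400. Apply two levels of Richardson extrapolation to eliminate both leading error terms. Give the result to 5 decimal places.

-0.52819

First eliminate the h^2 term (factor 2^2 = 4):
  B₁ = (4·(-0.5383592) − (-0.5781471))/3 = -0.5250966
  B₂ = (4·(-0.5304400) − (-0.5383592))/3 = -0.5278003
Then eliminate the h^3 term (factor 2^3 = 8):
  (8·(-0.5278003) − (-0.5250966))/7 = -0.5281865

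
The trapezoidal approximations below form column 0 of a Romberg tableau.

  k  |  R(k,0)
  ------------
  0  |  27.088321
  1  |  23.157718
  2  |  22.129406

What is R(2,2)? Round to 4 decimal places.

R(1,1) = (4·23.157718 − 27.088321) / 3 = 21.847517
R(2,1) = (4·22.129406 − 23.157718) / 3 = 21.786635
R(2,2) = (16·21.786635 − 21.847517) / 15 = 21.782576

21.7826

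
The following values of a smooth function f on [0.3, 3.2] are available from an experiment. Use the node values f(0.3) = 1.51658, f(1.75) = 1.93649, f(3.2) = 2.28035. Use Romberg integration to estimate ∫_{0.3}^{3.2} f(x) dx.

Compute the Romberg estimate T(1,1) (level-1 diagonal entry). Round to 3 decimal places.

T(0,0) (trapezoid, 1 panel, h=2.9000): 5.50555
T(1,0) (trapezoid, 2 panels, h=1.4500): 5.56068
T(1,1) = 5.56068 + (5.56068 − 5.50555)/3 = 5.57906

5.579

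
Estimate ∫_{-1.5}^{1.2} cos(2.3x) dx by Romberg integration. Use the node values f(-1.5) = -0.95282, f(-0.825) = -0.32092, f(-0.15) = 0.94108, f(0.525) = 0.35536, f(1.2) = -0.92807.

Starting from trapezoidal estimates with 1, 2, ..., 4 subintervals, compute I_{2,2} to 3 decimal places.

I_{0,0} (trapezoid, 1 panel, h=2.7000): -2.53920
I_{1,0} (trapezoid, 2 panels, h=1.3500): 0.00086
I_{2,0} (trapezoid, 4 panels, h=0.6750): 0.02368
I_{1,1} = 0.00086 + (0.00086 − (-2.53920))/3 = 0.84755
I_{2,1} = 0.02368 + (0.02368 − 0.00086)/3 = 0.03129
I_{2,2} = 0.03129 + (0.03129 − 0.84755)/15 = -0.02313

-0.023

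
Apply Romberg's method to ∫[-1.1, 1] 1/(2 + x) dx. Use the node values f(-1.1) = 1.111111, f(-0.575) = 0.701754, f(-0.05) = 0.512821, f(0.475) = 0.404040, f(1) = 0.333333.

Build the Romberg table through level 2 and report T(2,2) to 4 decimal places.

1.2052

T(0,0) (trapezoid, 1 panel, h=2.1000): 1.516666
T(1,0) (trapezoid, 2 panels, h=1.0500): 1.296795
T(2,0) (trapezoid, 4 panels, h=0.5250): 1.228939
T(1,1) = 1.296795 + (1.296795 − 1.516666)/3 = 1.223505
T(2,1) = 1.228939 + (1.228939 − 1.296795)/3 = 1.206320
T(2,2) = 1.206320 + (1.206320 − 1.223505)/15 = 1.205174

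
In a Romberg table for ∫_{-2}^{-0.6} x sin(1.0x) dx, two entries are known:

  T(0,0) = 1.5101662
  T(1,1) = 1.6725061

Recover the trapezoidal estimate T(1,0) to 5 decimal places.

1.63192

From T(1,1) = (4·T(1,0) − T(0,0))/3, solve for T(1,0):
4·T(1,0) = 3·1.6725061 + 1.5101662 = 6.5276845
T(1,0) = 1.6319211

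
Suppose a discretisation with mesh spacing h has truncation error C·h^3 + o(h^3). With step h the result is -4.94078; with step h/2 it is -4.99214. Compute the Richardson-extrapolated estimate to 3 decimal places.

-4.999

Extrapolated value = (8·A(h/2) − A(h)) / (8 − 1)
= (8·(-4.99214) − (-4.94078)) / 7
= -34.99634 / 7 = -4.99948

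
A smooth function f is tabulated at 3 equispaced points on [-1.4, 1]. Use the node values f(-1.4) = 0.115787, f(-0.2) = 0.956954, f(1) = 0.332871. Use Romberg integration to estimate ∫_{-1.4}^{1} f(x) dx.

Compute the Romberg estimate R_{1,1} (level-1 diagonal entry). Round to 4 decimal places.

R_{0,0} (trapezoid, 1 panel, h=2.4000): 0.538390
R_{1,0} (trapezoid, 2 panels, h=1.2000): 1.417540
R_{1,1} = 1.417540 + (1.417540 − 0.538390)/3 = 1.710590

1.7106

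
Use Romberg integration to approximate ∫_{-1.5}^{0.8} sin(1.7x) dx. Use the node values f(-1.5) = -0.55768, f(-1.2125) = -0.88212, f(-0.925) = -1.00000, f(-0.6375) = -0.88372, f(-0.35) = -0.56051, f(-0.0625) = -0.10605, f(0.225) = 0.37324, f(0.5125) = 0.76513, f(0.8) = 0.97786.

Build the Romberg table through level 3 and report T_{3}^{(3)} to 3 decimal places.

-0.611

T_{0}^{(0)} (trapezoid, 1 panel, h=2.3000): 0.48321
T_{1}^{(0)} (trapezoid, 2 panels, h=1.1500): -0.40298
T_{2}^{(0)} (trapezoid, 4 panels, h=0.5750): -0.56188
T_{3}^{(0)} (trapezoid, 8 panels, h=0.2875): -0.59913
T_{1}^{(1)} = -0.40298 + (-0.40298 − 0.48321)/3 = -0.69838
T_{2}^{(1)} = -0.56188 + (-0.56188 − (-0.40298))/3 = -0.61485
T_{3}^{(1)} = -0.59913 + (-0.59913 − (-0.56188))/3 = -0.61155
T_{2}^{(2)} = -0.61485 + (-0.61485 − (-0.69838))/15 = -0.60928
T_{3}^{(2)} = -0.61155 + (-0.61155 − (-0.61485))/15 = -0.61133
T_{3}^{(3)} = -0.61133 + (-0.61133 − (-0.60928))/63 = -0.61136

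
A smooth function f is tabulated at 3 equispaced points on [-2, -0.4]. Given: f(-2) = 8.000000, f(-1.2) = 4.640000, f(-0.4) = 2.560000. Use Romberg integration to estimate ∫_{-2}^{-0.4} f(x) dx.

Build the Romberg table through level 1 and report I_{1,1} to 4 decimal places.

7.7653

I_{0,0} (trapezoid, 1 panel, h=1.6000): 8.448000
I_{1,0} (trapezoid, 2 panels, h=0.8000): 7.936000
I_{1,1} = 7.936000 + (7.936000 − 8.448000)/3 = 7.765333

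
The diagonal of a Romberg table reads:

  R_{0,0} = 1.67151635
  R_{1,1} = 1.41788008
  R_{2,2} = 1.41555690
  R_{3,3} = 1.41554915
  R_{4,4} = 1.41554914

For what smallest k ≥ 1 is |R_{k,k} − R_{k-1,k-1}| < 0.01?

k = 2

|R_{1,1} − R_{0,0}| = 0.25363627 ≥ 0.01
|R_{2,2} − R_{1,1}| = 0.00232318 < 0.01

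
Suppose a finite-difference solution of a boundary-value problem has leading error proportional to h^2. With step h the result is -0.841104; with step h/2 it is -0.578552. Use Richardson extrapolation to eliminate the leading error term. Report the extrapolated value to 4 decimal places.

-0.4910

Extrapolated value = (4·A(h/2) − A(h)) / (4 − 1)
= (4·(-0.578552) − (-0.841104)) / 3
= -1.473104 / 3 = -0.491035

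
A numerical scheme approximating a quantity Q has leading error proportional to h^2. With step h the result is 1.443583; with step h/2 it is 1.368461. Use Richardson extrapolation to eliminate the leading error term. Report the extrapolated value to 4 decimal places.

1.3434

The leading error scales as h^2; refining by a factor of 2 reduces it by 2^2 = 4.
Extrapolated value = (4·A(h/2) − A(h)) / (4 − 1)
= (4·1.368461 − 1.443583) / 3
= 4.030261 / 3 = 1.343420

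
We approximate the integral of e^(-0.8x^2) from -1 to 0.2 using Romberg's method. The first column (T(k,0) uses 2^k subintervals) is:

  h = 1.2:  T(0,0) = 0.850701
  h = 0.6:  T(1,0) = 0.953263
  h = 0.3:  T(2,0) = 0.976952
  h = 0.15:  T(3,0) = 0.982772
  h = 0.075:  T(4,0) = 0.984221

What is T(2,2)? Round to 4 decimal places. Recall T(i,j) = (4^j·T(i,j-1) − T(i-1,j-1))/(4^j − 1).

0.9847

Richardson extrapolation on the trapezoidal column (denominator 4−1=3):
T(1,1) = 0.953263 + (0.953263 − 0.850701)/3 = 0.987450
T(2,1) = 0.976952 + (0.976952 − 0.953263)/3 = 0.984848
T(2,2) = (16·0.984848 − 0.987450) / 15 = 0.984675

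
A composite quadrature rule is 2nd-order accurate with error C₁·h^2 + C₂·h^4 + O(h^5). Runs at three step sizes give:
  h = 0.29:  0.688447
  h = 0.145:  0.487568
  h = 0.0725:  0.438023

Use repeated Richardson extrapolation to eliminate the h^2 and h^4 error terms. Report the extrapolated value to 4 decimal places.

0.4216

First eliminate the h^2 term (factor 2^2 = 4):
  B₁ = (4·0.487568 − 0.688447)/3 = 0.420608
  B₂ = (4·0.438023 − 0.487568)/3 = 0.421508
Then eliminate the h^4 term (factor 2^4 = 16):
  (16·0.421508 − 0.420608)/15 = 0.421568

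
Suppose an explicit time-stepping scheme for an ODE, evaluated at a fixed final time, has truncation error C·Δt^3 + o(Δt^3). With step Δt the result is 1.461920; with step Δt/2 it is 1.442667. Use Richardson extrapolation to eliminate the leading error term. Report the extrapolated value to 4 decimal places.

The leading error scales as Δt^3; refining by a factor of 2 reduces it by 2^3 = 8.
Extrapolated value = (8·A(Δt/2) − A(Δt)) / (8 − 1)
= (8·1.442667 − 1.461920) / 7
= 10.079416 / 7 = 1.439917

1.4399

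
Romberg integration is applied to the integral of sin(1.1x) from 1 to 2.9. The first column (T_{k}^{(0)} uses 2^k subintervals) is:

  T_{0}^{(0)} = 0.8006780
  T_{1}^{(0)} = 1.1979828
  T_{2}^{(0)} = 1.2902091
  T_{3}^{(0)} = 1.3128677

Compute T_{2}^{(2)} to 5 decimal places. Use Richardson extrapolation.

T_{1}^{(1)} = (4·1.1979828 − 0.8006780) / 3 = 1.3304177
T_{2}^{(1)} = (4·1.2902091 − 1.1979828) / 3 = 1.3209512
T_{2}^{(2)} = (16·1.3209512 − 1.3304177) / 15 = 1.3203201
(Column j=1 coincides with Simpson's rule on the same nodes.)

1.32032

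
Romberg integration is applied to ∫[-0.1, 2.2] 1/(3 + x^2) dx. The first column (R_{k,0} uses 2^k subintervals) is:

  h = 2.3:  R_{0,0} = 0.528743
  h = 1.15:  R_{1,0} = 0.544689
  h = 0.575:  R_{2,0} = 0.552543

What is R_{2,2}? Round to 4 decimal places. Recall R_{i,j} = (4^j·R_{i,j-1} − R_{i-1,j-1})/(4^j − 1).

0.5555

R_{1,1} = (4·0.544689 − 0.528743) / 3 = 0.550004
R_{2,1} = (4·0.552543 − 0.544689) / 3 = 0.555161
R_{2,2} = (16·0.555161 − 0.550004) / 15 = 0.555505
(Column j=1 coincides with Simpson's rule on the same nodes.)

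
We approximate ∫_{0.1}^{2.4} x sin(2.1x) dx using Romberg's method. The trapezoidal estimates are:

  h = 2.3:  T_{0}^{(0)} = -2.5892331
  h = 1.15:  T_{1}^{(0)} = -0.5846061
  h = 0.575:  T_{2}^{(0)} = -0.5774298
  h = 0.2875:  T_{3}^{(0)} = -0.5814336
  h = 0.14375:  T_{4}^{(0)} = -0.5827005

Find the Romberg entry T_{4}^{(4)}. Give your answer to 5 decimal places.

-0.58315

Richardson extrapolation on the trapezoidal column (denominator 4−1=3):
T_{1}^{(1)} = -0.5846061 + (-0.5846061 − (-2.5892331))/3 = 0.0836029
T_{2}^{(1)} = -0.5774298 + (-0.5774298 − (-0.5846061))/3 = -0.5750377
T_{3}^{(1)} = (4·(-0.5814336) − (-0.5774298)) / 3 = -0.5827682
T_{4}^{(1)} = -0.5827005 + (-0.5827005 − (-0.5814336))/3 = -0.5831228
T_{2}^{(2)} = -0.5750377 + (-0.5750377 − 0.0836029)/15 = -0.6189471
T_{3}^{(2)} = -0.5827682 + (-0.5827682 − (-0.5750377))/15 = -0.5832836
T_{4}^{(2)} = (16·(-0.5831228) − (-0.5827682)) / 15 = -0.5831464
T_{3}^{(3)} = -0.5832836 + (-0.5832836 − (-0.6189471))/63 = -0.5827175
T_{4}^{(3)} = -0.5831464 + (-0.5831464 − (-0.5832836))/63 = -0.5831442
T_{4}^{(4)} = -0.5831442 + (-0.5831442 − (-0.5827175))/255 = -0.5831459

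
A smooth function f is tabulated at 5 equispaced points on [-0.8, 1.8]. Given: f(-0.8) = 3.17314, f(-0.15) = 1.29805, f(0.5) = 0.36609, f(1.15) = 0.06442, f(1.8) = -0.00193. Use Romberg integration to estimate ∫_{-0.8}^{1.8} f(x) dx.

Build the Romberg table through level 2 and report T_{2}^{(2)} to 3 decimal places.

T_{0}^{(0)} (trapezoid, 1 panel, h=2.6000): 4.12257
T_{1}^{(0)} (trapezoid, 2 panels, h=1.3000): 2.53720
T_{2}^{(0)} (trapezoid, 4 panels, h=0.6500): 2.15421
T_{1}^{(1)} = 2.53720 + (2.53720 − 4.12257)/3 = 2.00874
T_{2}^{(1)} = 2.15421 + (2.15421 − 2.53720)/3 = 2.02655
T_{2}^{(2)} = 2.02655 + (2.02655 − 2.00874)/15 = 2.02774

2.028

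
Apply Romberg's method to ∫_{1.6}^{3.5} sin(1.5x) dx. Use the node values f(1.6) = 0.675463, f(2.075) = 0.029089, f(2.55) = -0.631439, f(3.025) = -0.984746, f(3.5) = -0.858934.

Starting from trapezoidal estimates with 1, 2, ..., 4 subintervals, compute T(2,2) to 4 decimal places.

-0.8327

T(0,0) (trapezoid, 1 panel, h=1.9000): -0.174297
T(1,0) (trapezoid, 2 panels, h=0.9500): -0.687016
T(2,0) (trapezoid, 4 panels, h=0.4750): -0.797445
T(1,1) = -0.687016 + (-0.687016 − (-0.174297))/3 = -0.857922
T(2,1) = -0.797445 + (-0.797445 − (-0.687016))/3 = -0.834255
T(2,2) = -0.834255 + (-0.834255 − (-0.857922))/15 = -0.832677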